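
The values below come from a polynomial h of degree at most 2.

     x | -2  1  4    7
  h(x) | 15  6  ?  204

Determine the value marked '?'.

On equispaced nodes a degree-2 polynomial has vanishing third forward difference, so
  - h(-2) + 3·h(1) - 3·h(4) + h(7) = 0.
Substituting the known values and solving for h(4):
  -3·h(4) = -207
  h(4) = 69.

69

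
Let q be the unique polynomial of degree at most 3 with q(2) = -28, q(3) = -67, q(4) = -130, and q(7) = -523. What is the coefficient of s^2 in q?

-3

Write q(s) = as^3 + bs^2 + cs + d. Substituting each data point gives a linear system:
  8a + 4b + 2c + d = -28
  27a + 9b + 3c + d = -67
  64a + 16b + 4c + d = -130
  343a + 49b + 7c + d = -523
Solving the system yields a = -1, b = -3, c = -5, d = 2.
So q(s) = -s³ - 3s² - 5s + 2.
The coefficient of s^2 is -3.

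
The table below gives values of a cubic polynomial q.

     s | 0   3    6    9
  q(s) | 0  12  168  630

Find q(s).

q(s) = s^3 - s^2 - 2s

Using the Lagrange interpolation formula with nodes 0, 3, 6, 9:
  L_0(s) = (s - 3)(s - 6)(s - 9) / -162
  L_1(s) = s(s - 6)(s - 9) / 54
  L_2(s) = s(s - 3)(s - 9) / -54
  L_3(s) = s(s - 3)(s - 6) / 162
Then q(s) = 0·L_0(s) + 12·L_1(s) + 168·L_2(s) + 630·L_3(s).
Expanding and collecting terms gives q(s) = s^3 - s^2 - 2s.
Check: q(0) = 0. ✓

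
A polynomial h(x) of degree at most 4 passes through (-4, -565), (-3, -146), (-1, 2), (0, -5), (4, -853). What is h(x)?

h(x) = -3x^4 - 2x^3 + 4x^2 - 4x - 5

Using the Lagrange interpolation formula with nodes -4, -3, -1, 0, 4:
  L_0(x) = (x + 3)(x + 1)x(x - 4) / 96
  L_1(x) = (x + 4)(x + 1)x(x - 4) / -42
  L_2(x) = (x + 4)(x + 3)x(x - 4) / 30
  L_3(x) = (x + 4)(x + 3)(x + 1)(x - 4) / -48
  L_4(x) = (x + 4)(x + 3)(x + 1)x / 1120
Then h(x) = -565·L_0(x) - 146·L_1(x) + 2·L_2(x) - 5·L_3(x) - 853·L_4(x).
Expanding and collecting terms gives h(x) = -3x⁴ - 2x³ + 4x² - 4x - 5.
Check: h(-1) = 2. ✓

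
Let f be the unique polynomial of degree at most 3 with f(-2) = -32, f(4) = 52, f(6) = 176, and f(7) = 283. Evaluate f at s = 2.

8

Using the Lagrange interpolation formula with nodes -2, 4, 6, 7:
  L_0(s) = (s - 4)(s - 6)(s - 7) / -432
  L_1(s) = (s + 2)(s - 6)(s - 7) / 36
  L_2(s) = (s + 2)(s - 4)(s - 7) / -16
  L_3(s) = (s + 2)(s - 4)(s - 6) / 27
Then f(s) = -32·L_0(s) + 52·L_1(s) + 176·L_2(s) + 283·L_3(s).
Expanding and collecting terms gives f(s) = s^3 - 2s^2 + 6s - 4.
Evaluating at s = 2: f(2) = 8.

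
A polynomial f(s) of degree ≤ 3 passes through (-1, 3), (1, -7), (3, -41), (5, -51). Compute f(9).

193

Using the Lagrange interpolation formula with nodes -1, 1, 3, 5:
  L_0(s) = (s - 1)(s - 3)(s - 5) / -48
  L_1(s) = (s + 1)(s - 3)(s - 5) / 16
  L_2(s) = (s + 1)(s - 1)(s - 5) / -16
  L_3(s) = (s + 1)(s - 1)(s - 3) / 48
Then f(s) = 3·L_0(s) - 7·L_1(s) - 41·L_2(s) - 51·L_3(s).
Expanding and collecting terms gives f(s) = s³ - 6s² - 6s + 4.
Evaluating at s = 9: f(9) = 193.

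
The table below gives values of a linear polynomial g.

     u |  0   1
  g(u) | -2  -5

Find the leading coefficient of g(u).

-3

Write g(u) = au + b. Substituting each data point gives a linear system:
  b = -2
  a + b = -5
Solving the system yields a = -3, b = -2.
So g(u) = -3u - 2.
The leading coefficient is -3.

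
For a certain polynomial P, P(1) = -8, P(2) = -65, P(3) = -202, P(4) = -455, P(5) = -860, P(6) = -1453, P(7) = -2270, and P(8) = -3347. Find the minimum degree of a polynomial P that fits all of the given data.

3

Forward differences of the values at t = 1, 2, 3, 4, 5, 6, 7, 8:
  P  : -8  -65  -202  -455  -860  -1453  -2270  -3347
  Δ  : -57  -137  -253  -405  -593  -817  -1077
  Δ^2: -80  -116  -152  -188  -224  -260
  Δ^3: -36  -36  -36  -36  -36
  Δ^4: 0  0  0  0
  Δ^5: 0  0  0
  Δ^6: 0  0
  Δ^7: 0
The third differences are constant (-36) and nonzero, while all higher differences vanish, so the minimal degree is 3.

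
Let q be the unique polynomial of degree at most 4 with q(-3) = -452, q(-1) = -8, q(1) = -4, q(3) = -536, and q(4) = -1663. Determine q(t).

Using the Lagrange interpolation formula with nodes -3, -1, 1, 3, 4:
  L_0(t) = (t + 1)(t - 1)(t - 3)(t - 4) / 336
  L_1(t) = (t + 3)(t - 1)(t - 3)(t - 4) / -80
  L_2(t) = (t + 3)(t + 1)(t - 3)(t - 4) / 48
  L_3(t) = (t + 3)(t + 1)(t - 1)(t - 4) / -48
  L_4(t) = (t + 3)(t + 1)(t - 1)(t - 3) / 105
Then q(t) = -452·L_0(t) - 8·L_1(t) - 4·L_2(t) - 536·L_3(t) - 1663·L_4(t).
Expanding and collecting terms gives q(t) = -6t^4 - 2t^3 - t^2 + 4t + 1.
Check: q(1) = -4. ✓

q(t) = -6t^4 - 2t^3 - t^2 + 4t + 1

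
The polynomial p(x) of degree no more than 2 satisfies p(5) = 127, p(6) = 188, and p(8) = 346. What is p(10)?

Using the Lagrange interpolation formula with nodes 5, 6, 8:
  L_0(x) = (x - 6)(x - 8) / 3
  L_1(x) = (x - 5)(x - 8) / -2
  L_2(x) = (x - 5)(x - 6) / 6
Then p(x) = 127·L_0(x) + 188·L_1(x) + 346·L_2(x).
Expanding and collecting terms gives p(x) = 6x^2 - 5x + 2.
Evaluating at x = 10: p(10) = 552.

552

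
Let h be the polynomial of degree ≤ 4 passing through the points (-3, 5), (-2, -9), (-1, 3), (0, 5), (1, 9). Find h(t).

h(t) = 2t^4 + 6t^3 - t^2 - 3t + 5

Using the Lagrange interpolation formula with nodes -3, -2, -1, 0, 1:
  L_0(t) = (t + 2)(t + 1)t(t - 1) / 24
  L_1(t) = (t + 3)(t + 1)t(t - 1) / -6
  L_2(t) = (t + 3)(t + 2)t(t - 1) / 4
  L_3(t) = (t + 3)(t + 2)(t + 1)(t - 1) / -6
  L_4(t) = (t + 3)(t + 2)(t + 1)t / 24
Then h(t) = 5·L_0(t) - 9·L_1(t) + 3·L_2(t) + 5·L_3(t) + 9·L_4(t).
Expanding and collecting terms gives h(t) = 2t^4 + 6t^3 - t^2 - 3t + 5.
Check: h(-2) = -9. ✓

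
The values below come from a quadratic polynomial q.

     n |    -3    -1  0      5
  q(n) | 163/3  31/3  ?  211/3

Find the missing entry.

1/3

The 3 known points determine the degree-2 polynomial uniquely.
Write q(n) = an^2 + bn + c. Substituting each data point gives a linear system:
  9a - 3b + c = 163/3
  a - b + c = 31/3
  25a + 5b + c = 211/3
Solving the system yields a = 4, b = -6, c = 1/3.
So q(n) = 4n^2 - 6n + 1/3.
Then q(0) = 1/3.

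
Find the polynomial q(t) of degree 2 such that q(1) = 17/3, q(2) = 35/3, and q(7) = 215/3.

Write q(t) = at^2 + bt + c. Substituting each data point gives a linear system:
  a + b + c = 17/3
  4a + 2b + c = 35/3
  49a + 7b + c = 215/3
Solving the system yields a = 1, b = 3, c = 5/3.
So q(t) = t² + 3t + 5/3.
Check: q(2) = 35/3. ✓

q(t) = t^2 + 3t + 5/3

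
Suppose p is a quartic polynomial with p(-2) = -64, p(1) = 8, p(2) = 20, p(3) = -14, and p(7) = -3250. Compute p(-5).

Using the Lagrange interpolation formula with nodes -2, 1, 2, 3, 7:
  L_0(n) = (n - 1)(n - 2)(n - 3)(n - 7) / 540
  L_1(n) = (n + 2)(n - 2)(n - 3)(n - 7) / -36
  L_2(n) = (n + 2)(n - 1)(n - 3)(n - 7) / 20
  L_3(n) = (n + 2)(n - 1)(n - 2)(n - 7) / -40
  L_4(n) = (n + 2)(n - 1)(n - 2)(n - 3) / 1080
Then p(n) = -64·L_0(n) + 8·L_1(n) + 20·L_2(n) - 14·L_3(n) - 3250·L_4(n).
Expanding and collecting terms gives p(n) = -2n^4 + 4n^3 + 3n^2 + 5n - 2.
Evaluating at n = -5: p(-5) = -1702.

-1702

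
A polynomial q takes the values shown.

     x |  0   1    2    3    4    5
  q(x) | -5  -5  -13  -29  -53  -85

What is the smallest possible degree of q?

2

Forward differences of the values at x = 0, 1, 2, 3, 4, 5:
  q  : -5  -5  -13  -29  -53  -85
  Δ  : 0  -8  -16  -24  -32
  Δ^2: -8  -8  -8  -8
  Δ^3: 0  0  0
  Δ^4: 0  0
  Δ^5: 0
The second differences are constant (-8) and nonzero, while all higher differences vanish, so the minimal degree is 2.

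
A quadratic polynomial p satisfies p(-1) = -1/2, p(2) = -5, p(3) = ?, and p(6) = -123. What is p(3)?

-45/2

The 3 known points determine the degree-2 polynomial uniquely.
Write p(t) = at^2 + bt + c. Substituting each data point gives a linear system:
  a - b + c = -1/2
  4a + 2b + c = -5
  36a + 6b + c = -123
Solving the system yields a = -4, b = 5/2, c = 6.
So p(t) = -4t^2 + (5/2)t + 6.
Then p(3) = -45/2.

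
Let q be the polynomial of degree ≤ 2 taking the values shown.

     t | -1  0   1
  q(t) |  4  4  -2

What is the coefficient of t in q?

-3

Write q(t) = at^2 + bt + c. Substituting each data point gives a linear system:
  a - b + c = 4
  c = 4
  a + b + c = -2
Solving the system yields a = -3, b = -3, c = 4.
So q(t) = -3t² - 3t + 4.
The coefficient of t is -3.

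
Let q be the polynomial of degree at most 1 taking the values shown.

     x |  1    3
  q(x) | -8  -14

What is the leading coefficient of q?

Write q(x) = ax + b. Substituting each data point gives a linear system:
  a + b = -8
  3a + b = -14
Solving the system yields a = -3, b = -5.
So q(x) = -3x - 5.
The leading coefficient is -3.

-3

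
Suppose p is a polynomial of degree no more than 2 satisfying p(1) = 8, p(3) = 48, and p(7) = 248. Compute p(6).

183

Using the Lagrange interpolation formula with nodes 1, 3, 7:
  L_0(u) = (u - 3)(u - 7) / 12
  L_1(u) = (u - 1)(u - 7) / -8
  L_2(u) = (u - 1)(u - 3) / 24
Then p(u) = 8·L_0(u) + 48·L_1(u) + 248·L_2(u).
Expanding and collecting terms gives p(u) = 5u^2 + 3.
Evaluating at u = 6: p(6) = 183.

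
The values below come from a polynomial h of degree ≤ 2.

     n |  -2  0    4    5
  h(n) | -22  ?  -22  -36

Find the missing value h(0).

-6

The 3 known points determine the degree-2 polynomial uniquely.
Write h(n) = an^2 + bn + c. Substituting each data point gives a linear system:
  4a - 2b + c = -22
  16a + 4b + c = -22
  25a + 5b + c = -36
Solving the system yields a = -2, b = 4, c = -6.
So h(n) = -2n^2 + 4n - 6.
Then h(0) = -6.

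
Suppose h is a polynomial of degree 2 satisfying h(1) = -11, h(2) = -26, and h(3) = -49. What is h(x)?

h(x) = -4x^2 - 3x - 4

Using the Lagrange interpolation formula with nodes 1, 2, 3:
  L_0(x) = (x - 2)(x - 3) / 2
  L_1(x) = (x - 1)(x - 3) / -1
  L_2(x) = (x - 1)(x - 2) / 2
Then h(x) = -11·L_0(x) - 26·L_1(x) - 49·L_2(x).
Expanding and collecting terms gives h(x) = -4x^2 - 3x - 4.
Check: h(2) = -26. ✓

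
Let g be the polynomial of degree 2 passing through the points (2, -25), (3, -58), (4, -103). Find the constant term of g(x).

Write g(x) = ax^2 + bx + c. Substituting each data point gives a linear system:
  4a + 2b + c = -25
  9a + 3b + c = -58
  16a + 4b + c = -103
Solving the system yields a = -6, b = -3, c = 5.
So g(x) = -6x^2 - 3x + 5.
The constant term is 5.

5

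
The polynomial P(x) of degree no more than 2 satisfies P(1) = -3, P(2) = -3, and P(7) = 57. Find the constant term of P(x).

1

Write P(x) = ax^2 + bx + c. Substituting each data point gives a linear system:
  a + b + c = -3
  4a + 2b + c = -3
  49a + 7b + c = 57
Solving the system yields a = 2, b = -6, c = 1.
So P(x) = 2x² - 6x + 1.
The constant term is 1.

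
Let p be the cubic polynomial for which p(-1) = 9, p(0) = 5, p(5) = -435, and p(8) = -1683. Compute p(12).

-5503

Using the Lagrange interpolation formula with nodes -1, 0, 5, 8:
  L_0(t) = t(t - 5)(t - 8) / -54
  L_1(t) = (t + 1)(t - 5)(t - 8) / 40
  L_2(t) = (t + 1)t(t - 8) / -90
  L_3(t) = (t + 1)t(t - 5) / 216
Then p(t) = 9·L_0(t) + 5·L_1(t) - 435·L_2(t) - 1683·L_3(t).
Expanding and collecting terms gives p(t) = -3t^3 - 2t^2 - 3t + 5.
Evaluating at t = 12: p(12) = -5503.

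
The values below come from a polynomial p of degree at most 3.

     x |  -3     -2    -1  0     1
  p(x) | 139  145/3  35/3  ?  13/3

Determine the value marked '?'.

On equispaced nodes a degree-3 polynomial has vanishing fourth forward difference, so
  p(-3) - 4·p(-2) + 6·p(-1) - 4·p(0) + p(1) = 0.
Substituting the known values and solving for p(0):
  -4·p(0) = -20
  p(0) = 5.

5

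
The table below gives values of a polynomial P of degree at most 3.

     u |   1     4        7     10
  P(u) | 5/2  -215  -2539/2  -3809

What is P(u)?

P(u) = -4u^3 + (3/2)u^2 + 4u + 1

Using the Lagrange interpolation formula with nodes 1, 4, 7, 10:
  L_0(u) = (u - 4)(u - 7)(u - 10) / -162
  L_1(u) = (u - 1)(u - 7)(u - 10) / 54
  L_2(u) = (u - 1)(u - 4)(u - 10) / -54
  L_3(u) = (u - 1)(u - 4)(u - 7) / 162
Then P(u) = 5/2·L_0(u) - 215·L_1(u) - 2539/2·L_2(u) - 3809·L_3(u).
Expanding and collecting terms gives P(u) = -4u^3 + (3/2)u^2 + 4u + 1.
Check: P(10) = -3809. ✓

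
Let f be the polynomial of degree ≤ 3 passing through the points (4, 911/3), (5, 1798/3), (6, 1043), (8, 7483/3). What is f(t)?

Using the Lagrange interpolation formula with nodes 4, 5, 6, 8:
  L_0(t) = (t - 5)(t - 6)(t - 8) / -8
  L_1(t) = (t - 4)(t - 6)(t - 8) / 3
  L_2(t) = (t - 4)(t - 5)(t - 8) / -4
  L_3(t) = (t - 4)(t - 5)(t - 6) / 24
Then f(t) = 911/3·L_0(t) + 1798/3·L_1(t) + 1043·L_2(t) + 7483/3·L_3(t).
Expanding and collecting terms gives f(t) = 5t^3 - t^2 - (1/3)t + 1.
Check: f(4) = 911/3. ✓

f(t) = 5t^3 - t^2 - (1/3)t + 1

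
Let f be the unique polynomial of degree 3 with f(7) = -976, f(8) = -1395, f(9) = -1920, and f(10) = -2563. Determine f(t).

Write f(t) = at^3 + bt^2 + ct + d. Substituting each data point gives a linear system:
  343a + 49b + 7c + d = -976
  512a + 64b + 8c + d = -1395
  729a + 81b + 9c + d = -1920
  1000a + 100b + 10c + d = -2563
Solving the system yields a = -2, b = -5, c = -6, d = -3.
So f(t) = -2t^3 - 5t^2 - 6t - 3.
Check: f(7) = -976. ✓

f(t) = -2t^3 - 5t^2 - 6t - 3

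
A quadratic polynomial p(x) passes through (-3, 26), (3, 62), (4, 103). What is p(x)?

p(x) = 5x^2 + 6x - 1

Using the Lagrange interpolation formula with nodes -3, 3, 4:
  L_0(x) = (x - 3)(x - 4) / 42
  L_1(x) = (x + 3)(x - 4) / -6
  L_2(x) = (x + 3)(x - 3) / 7
Then p(x) = 26·L_0(x) + 62·L_1(x) + 103·L_2(x).
Expanding and collecting terms gives p(x) = 5x² + 6x - 1.
Check: p(-3) = 26. ✓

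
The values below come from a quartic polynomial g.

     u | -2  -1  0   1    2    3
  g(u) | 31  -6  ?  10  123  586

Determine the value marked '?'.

On equispaced nodes a degree-4 polynomial has vanishing fifth forward difference, so
  - g(-2) + 5·g(-1) - 10·g(0) + 10·g(1) - 5·g(2) + g(3) = 0.
Substituting the known values and solving for g(0):
  -10·g(0) = -10
  g(0) = 1.

1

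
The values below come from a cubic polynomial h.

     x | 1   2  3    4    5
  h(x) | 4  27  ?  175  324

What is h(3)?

The 4 known points determine the degree-3 polynomial uniquely.
Write h(x) = ax^3 + bx^2 + cx + d. Substituting each data point gives a linear system:
  a + b + c + d = 4
  8a + 4b + 2c + d = 27
  64a + 16b + 4c + d = 175
  125a + 25b + 5c + d = 324
Solving the system yields a = 2, b = 3, c = 0, d = -1.
So h(x) = 2x³ + 3x² - 1.
Then h(3) = 80.

80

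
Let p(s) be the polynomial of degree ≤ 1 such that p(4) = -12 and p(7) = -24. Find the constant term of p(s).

4

Write p(s) = as + b. Substituting each data point gives a linear system:
  4a + b = -12
  7a + b = -24
Solving the system yields a = -4, b = 4.
So p(s) = -4s + 4.
The constant term is 4.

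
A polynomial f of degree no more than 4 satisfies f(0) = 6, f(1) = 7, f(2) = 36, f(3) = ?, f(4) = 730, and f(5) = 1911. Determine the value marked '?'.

The 5 known points determine the degree-4 polynomial uniquely.
Write f(s) = as^4 + bs^3 + cs^2 + ds + e. Substituting each data point gives a linear system:
  e = 6
  a + b + c + d + e = 7
  16a + 8b + 4c + 2d + e = 36
  256a + 64b + 16c + 4d + e = 730
  625a + 125b + 25c + 5d + e = 1911
Solving the system yields a = 4, b = -5, c = 1, d = 1, e = 6.
So f(s) = 4s⁴ - 5s³ + s² + s + 6.
Then f(3) = 207.

207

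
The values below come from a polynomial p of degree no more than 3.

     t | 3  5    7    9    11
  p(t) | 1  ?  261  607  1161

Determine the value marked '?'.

75

On equispaced nodes a degree-3 polynomial has vanishing fourth forward difference, so
  p(3) - 4·p(5) + 6·p(7) - 4·p(9) + p(11) = 0.
Substituting the known values and solving for p(5):
  -4·p(5) = -300
  p(5) = 75.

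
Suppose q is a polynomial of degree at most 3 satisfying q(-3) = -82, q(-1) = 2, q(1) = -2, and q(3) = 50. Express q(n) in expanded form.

q(n) = 3n^3 - 2n^2 - 5n + 2

Write q(n) = an^3 + bn^2 + cn + d. Substituting each data point gives a linear system:
  -27a + 9b - 3c + d = -82
  -a + b - c + d = 2
  a + b + c + d = -2
  27a + 9b + 3c + d = 50
Solving the system yields a = 3, b = -2, c = -5, d = 2.
So q(n) = 3n^3 - 2n^2 - 5n + 2.
Check: q(3) = 50. ✓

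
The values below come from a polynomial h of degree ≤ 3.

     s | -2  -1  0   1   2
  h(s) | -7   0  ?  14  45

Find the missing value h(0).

The 4 known points determine the degree-3 polynomial uniquely.
Write h(s) = as^3 + bs^2 + cs + d. Substituting each data point gives a linear system:
  -8a + 4b - 2c + d = -7
  -a + b - c + d = 0
  a + b + c + d = 14
  8a + 4b + 2c + d = 45
Solving the system yields a = 2, b = 4, c = 5, d = 3.
So h(s) = 2s³ + 4s² + 5s + 3.
Then h(0) = 3.

3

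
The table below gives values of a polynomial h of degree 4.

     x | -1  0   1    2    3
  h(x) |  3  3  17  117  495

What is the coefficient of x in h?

5

Write h(x) = ax^4 + bx^3 + cx^2 + dx + e. Substituting each data point gives a linear system:
  a - b + c - d + e = 3
  e = 3
  a + b + c + d + e = 17
  16a + 8b + 4c + 2d + e = 117
  81a + 27b + 9c + 3d + e = 495
Solving the system yields a = 5, b = 2, c = 2, d = 5, e = 3.
So h(x) = 5x^4 + 2x^3 + 2x^2 + 5x + 3.
The coefficient of x is 5.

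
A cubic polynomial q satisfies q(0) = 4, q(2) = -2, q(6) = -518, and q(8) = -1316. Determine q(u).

q(u) = -3u^3 + 3u^2 + 3u + 4

Write q(u) = au^3 + bu^2 + cu + d. Substituting each data point gives a linear system:
  d = 4
  8a + 4b + 2c + d = -2
  216a + 36b + 6c + d = -518
  512a + 64b + 8c + d = -1316
Solving the system yields a = -3, b = 3, c = 3, d = 4.
So q(u) = -3u³ + 3u² + 3u + 4.
Check: q(2) = -2. ✓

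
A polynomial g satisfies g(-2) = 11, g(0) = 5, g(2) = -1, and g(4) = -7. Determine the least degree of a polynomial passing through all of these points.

Forward differences of the values at n = -2, 0, 2, 4:
  g  : 11  5  -1  -7
  Δ  : -6  -6  -6
  Δ^2: 0  0
  Δ^3: 0
The first differences are constant (-6) and nonzero, while all higher differences vanish, so the minimal degree is 1.

1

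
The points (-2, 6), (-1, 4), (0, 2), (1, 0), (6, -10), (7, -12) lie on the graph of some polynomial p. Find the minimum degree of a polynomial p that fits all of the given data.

Divided differences on the nodes -2, -1, 0, 1, 6, 7:
  order 0: 6  4  2  0  -10  -12
  order 1: -2  -2  -2  -2  -2
  order 2: 0  0  0  0
  order 3: 0  0  0
  order 4: 0  0
  order 5: 0
The order-1 divided differences are all -2 (nonzero) and every higher order vanishes, so the data lies on a polynomial of degree exactly 1.

1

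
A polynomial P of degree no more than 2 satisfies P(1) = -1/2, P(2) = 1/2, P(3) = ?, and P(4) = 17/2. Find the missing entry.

7/2

The 3 known points determine the degree-2 polynomial uniquely.
Write P(u) = au^2 + bu + c. Substituting each data point gives a linear system:
  a + b + c = -1/2
  4a + 2b + c = 1/2
  16a + 4b + c = 17/2
Solving the system yields a = 1, b = -2, c = 1/2.
So P(u) = u^2 - 2u + 1/2.
Then P(3) = 7/2.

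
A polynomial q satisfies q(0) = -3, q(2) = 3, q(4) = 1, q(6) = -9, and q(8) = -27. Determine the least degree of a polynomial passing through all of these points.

Forward differences of the values at u = 0, 2, 4, 6, 8:
  q  : -3  3  1  -9  -27
  Δ  : 6  -2  -10  -18
  Δ^2: -8  -8  -8
  Δ^3: 0  0
  Δ^4: 0
The second differences are constant (-8) and nonzero, while all higher differences vanish, so the minimal degree is 2.

2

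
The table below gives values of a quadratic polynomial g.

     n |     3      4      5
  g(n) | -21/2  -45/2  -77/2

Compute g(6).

Forward differences of the values at n = 3, 4, 5:
  g  : -21/2  -45/2  -77/2
  Δ  : -12  -16
  Δ^2: -4
The second differences are constant, confirming degree 2.
Interpolating (Newton forward form) and evaluating at n = 6 gives g(6) = -117/2.

-117/2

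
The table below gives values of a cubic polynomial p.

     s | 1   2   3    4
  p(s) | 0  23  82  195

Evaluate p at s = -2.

Write p(s) = as^3 + bs^2 + cs + d. Substituting each data point gives a linear system:
  a + b + c + d = 0
  8a + 4b + 2c + d = 23
  27a + 9b + 3c + d = 82
  64a + 16b + 4c + d = 195
Solving the system yields a = 3, b = 0, c = 2, d = -5.
So p(s) = 3s^3 + 2s - 5.
Then p(-2) = -33.

-33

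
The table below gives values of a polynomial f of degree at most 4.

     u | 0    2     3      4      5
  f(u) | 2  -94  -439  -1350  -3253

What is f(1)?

-9

Using the Lagrange interpolation formula with nodes 0, 2, 3, 4, 5:
  L_0(u) = (u - 2)(u - 3)(u - 4)(u - 5) / 120
  L_1(u) = u(u - 3)(u - 4)(u - 5) / -12
  L_2(u) = u(u - 2)(u - 4)(u - 5) / 6
  L_3(u) = u(u - 2)(u - 3)(u - 5) / -8
  L_4(u) = u(u - 2)(u - 3)(u - 4) / 30
Then f(u) = 2·L_0(u) - 94·L_1(u) - 439·L_2(u) - 1350·L_3(u) - 3253·L_4(u).
Expanding and collecting terms gives f(u) = -5u⁴ - u³ + u² - 6u + 2.
Evaluating at u = 1: f(1) = -9.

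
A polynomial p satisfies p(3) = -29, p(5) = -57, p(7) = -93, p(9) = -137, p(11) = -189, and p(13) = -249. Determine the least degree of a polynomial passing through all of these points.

2

Forward differences of the values at s = 3, 5, 7, 9, 11, 13:
  p  : -29  -57  -93  -137  -189  -249
  Δ  : -28  -36  -44  -52  -60
  Δ^2: -8  -8  -8  -8
  Δ^3: 0  0  0
  Δ^4: 0  0
  Δ^5: 0
The second differences are constant (-8) and nonzero, while all higher differences vanish, so the minimal degree is 2.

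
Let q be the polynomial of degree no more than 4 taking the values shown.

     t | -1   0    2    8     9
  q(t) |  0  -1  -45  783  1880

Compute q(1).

-8

Write q(t) = at^4 + bt^3 + ct^2 + dt + e. Substituting each data point gives a linear system:
  a - b + c - d + e = 0
  e = -1
  16a + 8b + 4c + 2d + e = -45
  4096a + 512b + 64c + 8d + e = 783
  6561a + 729b + 81c + 9d + e = 1880
Solving the system yields a = 1, b = -6, c = -4, d = 2, e = -1.
So q(t) = t^4 - 6t^3 - 4t^2 + 2t - 1.
Then q(1) = -8.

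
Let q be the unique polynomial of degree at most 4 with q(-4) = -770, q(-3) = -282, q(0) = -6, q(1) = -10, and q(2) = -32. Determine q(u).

Write q(u) = au^4 + bu^3 + cu^2 + du + e. Substituting each data point gives a linear system:
  256a - 64b + 16c - 4d + e = -770
  81a - 27b + 9c - 3d + e = -282
  e = -6
  a + b + c + d + e = -10
  16a + 8b + 4c + 2d + e = -32
Solving the system yields a = -2, b = 3, c = -4, d = -1, e = -6.
So q(u) = -2u^4 + 3u^3 - 4u^2 - u - 6.
Check: q(2) = -32. ✓

q(u) = -2u^4 + 3u^3 - 4u^2 - u - 6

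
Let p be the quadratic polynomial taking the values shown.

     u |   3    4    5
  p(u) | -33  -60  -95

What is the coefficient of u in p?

1

Write p(u) = au^2 + bu + c. Substituting each data point gives a linear system:
  9a + 3b + c = -33
  16a + 4b + c = -60
  25a + 5b + c = -95
Solving the system yields a = -4, b = 1, c = 0.
So p(u) = -4u^2 + u.
The coefficient of u is 1.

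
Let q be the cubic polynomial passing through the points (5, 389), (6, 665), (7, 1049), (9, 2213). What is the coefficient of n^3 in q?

Write q(n) = an^3 + bn^2 + cn + d. Substituting each data point gives a linear system:
  125a + 25b + 5c + d = 389
  216a + 36b + 6c + d = 665
  343a + 49b + 7c + d = 1049
  729a + 81b + 9c + d = 2213
Solving the system yields a = 3, b = 0, c = 3, d = -1.
So q(n) = 3n^3 + 3n - 1.
The leading coefficient is 3.

3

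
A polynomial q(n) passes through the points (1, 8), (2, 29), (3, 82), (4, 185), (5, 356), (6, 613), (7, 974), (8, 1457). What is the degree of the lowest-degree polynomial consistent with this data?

Forward differences of the values at n = 1, 2, 3, 4, 5, 6, 7, 8:
  q  : 8  29  82  185  356  613  974  1457
  Δ  : 21  53  103  171  257  361  483
  Δ^2: 32  50  68  86  104  122
  Δ^3: 18  18  18  18  18
  Δ^4: 0  0  0  0
  Δ^5: 0  0  0
  Δ^6: 0  0
  Δ^7: 0
The third differences are constant (18) and nonzero, while all higher differences vanish, so the minimal degree is 3.

3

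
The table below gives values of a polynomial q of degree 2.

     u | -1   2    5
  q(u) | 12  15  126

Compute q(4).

77

Using the Lagrange interpolation formula with nodes -1, 2, 5:
  L_0(u) = (u - 2)(u - 5) / 18
  L_1(u) = (u + 1)(u - 5) / -9
  L_2(u) = (u + 1)(u - 2) / 18
Then q(u) = 12·L_0(u) + 15·L_1(u) + 126·L_2(u).
Expanding and collecting terms gives q(u) = 6u^2 - 5u + 1.
Evaluating at u = 4: q(4) = 77.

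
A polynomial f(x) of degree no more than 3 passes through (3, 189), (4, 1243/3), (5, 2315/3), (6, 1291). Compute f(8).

8807/3

Write f(x) = ax^3 + bx^2 + cx + d. Substituting each data point gives a linear system:
  27a + 9b + 3c + d = 189
  64a + 16b + 4c + d = 1243/3
  125a + 25b + 5c + d = 2315/3
  216a + 36b + 6c + d = 1291
Solving the system yields a = 5, b = 6, c = -5/3, d = 5.
So f(x) = 5x³ + 6x² - (5/3)x + 5.
Then f(8) = 8807/3.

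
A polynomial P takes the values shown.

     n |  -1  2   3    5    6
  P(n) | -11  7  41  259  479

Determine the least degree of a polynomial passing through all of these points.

3

Divided differences on the nodes -1, 2, 3, 5, 6:
  order 0: -11  7  41  259  479
  order 1: 6  34  109  220
  order 2: 7  25  37
  order 3: 3  3
  order 4: 0
The order-3 divided differences are all 3 (nonzero) and every higher order vanishes, so the data lies on a polynomial of degree exactly 3.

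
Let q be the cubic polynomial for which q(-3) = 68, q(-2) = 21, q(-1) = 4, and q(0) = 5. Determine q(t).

Write q(t) = at^3 + bt^2 + ct + d. Substituting each data point gives a linear system:
  -27a + 9b - 3c + d = 68
  -8a + 4b - 2c + d = 21
  -a + b - c + d = 4
  d = 5
Solving the system yields a = -2, b = 3, c = 6, d = 5.
So q(t) = -2t^3 + 3t^2 + 6t + 5.
Check: q(-2) = 21. ✓

q(t) = -2t^3 + 3t^2 + 6t + 5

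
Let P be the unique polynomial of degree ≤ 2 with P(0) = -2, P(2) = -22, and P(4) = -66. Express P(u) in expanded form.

Using the Lagrange interpolation formula with nodes 0, 2, 4:
  L_0(u) = (u - 2)(u - 4) / 8
  L_1(u) = u(u - 4) / -4
  L_2(u) = u(u - 2) / 8
Then P(u) = -2·L_0(u) - 22·L_1(u) - 66·L_2(u).
Expanding and collecting terms gives P(u) = -3u² - 4u - 2.
Check: P(0) = -2. ✓

P(u) = -3u^2 - 4u - 2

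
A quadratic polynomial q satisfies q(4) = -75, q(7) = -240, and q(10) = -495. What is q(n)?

Using the Lagrange interpolation formula with nodes 4, 7, 10:
  L_0(n) = (n - 7)(n - 10) / 18
  L_1(n) = (n - 4)(n - 10) / -9
  L_2(n) = (n - 4)(n - 7) / 18
Then q(n) = -75·L_0(n) - 240·L_1(n) - 495·L_2(n).
Expanding and collecting terms gives q(n) = -5n^2 + 5.
Check: q(4) = -75. ✓

q(n) = -5n^2 + 5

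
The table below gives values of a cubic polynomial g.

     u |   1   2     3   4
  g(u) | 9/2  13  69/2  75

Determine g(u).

g(u) = u^3 + (1/2)u^2 + 3

Using the Lagrange interpolation formula with nodes 1, 2, 3, 4:
  L_0(u) = (u - 2)(u - 3)(u - 4) / -6
  L_1(u) = (u - 1)(u - 3)(u - 4) / 2
  L_2(u) = (u - 1)(u - 2)(u - 4) / -2
  L_3(u) = (u - 1)(u - 2)(u - 3) / 6
Then g(u) = 9/2·L_0(u) + 13·L_1(u) + 69/2·L_2(u) + 75·L_3(u).
Expanding and collecting terms gives g(u) = u³ + (1/2)u² + 3.
Check: g(1) = 9/2. ✓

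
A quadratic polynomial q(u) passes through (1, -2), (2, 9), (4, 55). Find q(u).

Using the Lagrange interpolation formula with nodes 1, 2, 4:
  L_0(u) = (u - 2)(u - 4) / 3
  L_1(u) = (u - 1)(u - 4) / -2
  L_2(u) = (u - 1)(u - 2) / 6
Then q(u) = -2·L_0(u) + 9·L_1(u) + 55·L_2(u).
Expanding and collecting terms gives q(u) = 4u² - u - 5.
Check: q(4) = 55. ✓

q(u) = 4u^2 - u - 5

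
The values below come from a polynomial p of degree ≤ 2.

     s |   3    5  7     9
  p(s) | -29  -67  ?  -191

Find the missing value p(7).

On equispaced nodes a degree-2 polynomial has vanishing third forward difference, so
  - p(3) + 3·p(5) - 3·p(7) + p(9) = 0.
Substituting the known values and solving for p(7):
  -3·p(7) = 363
  p(7) = -121.

-121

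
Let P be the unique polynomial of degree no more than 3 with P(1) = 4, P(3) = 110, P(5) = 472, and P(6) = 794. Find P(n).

P(n) = 3n^3 + 5n^2 - 6n + 2

Write P(n) = an^3 + bn^2 + cn + d. Substituting each data point gives a linear system:
  a + b + c + d = 4
  27a + 9b + 3c + d = 110
  125a + 25b + 5c + d = 472
  216a + 36b + 6c + d = 794
Solving the system yields a = 3, b = 5, c = -6, d = 2.
So P(n) = 3n³ + 5n² - 6n + 2.
Check: P(1) = 4. ✓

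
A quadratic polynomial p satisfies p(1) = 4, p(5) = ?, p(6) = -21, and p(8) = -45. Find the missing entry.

-12

The 3 known points determine the degree-2 polynomial uniquely.
Write p(t) = at^2 + bt + c. Substituting each data point gives a linear system:
  a + b + c = 4
  36a + 6b + c = -21
  64a + 8b + c = -45
Solving the system yields a = -1, b = 2, c = 3.
So p(t) = -t² + 2t + 3.
Then p(5) = -12.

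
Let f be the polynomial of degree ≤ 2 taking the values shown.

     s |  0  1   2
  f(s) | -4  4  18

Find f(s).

Write f(s) = as^2 + bs + c. Substituting each data point gives a linear system:
  c = -4
  a + b + c = 4
  4a + 2b + c = 18
Solving the system yields a = 3, b = 5, c = -4.
So f(s) = 3s^2 + 5s - 4.
Check: f(0) = -4. ✓

f(s) = 3s^2 + 5s - 4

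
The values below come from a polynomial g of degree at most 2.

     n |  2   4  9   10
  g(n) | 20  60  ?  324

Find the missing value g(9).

The 3 known points determine the degree-2 polynomial uniquely.
Write g(n) = an^2 + bn + c. Substituting each data point gives a linear system:
  4a + 2b + c = 20
  16a + 4b + c = 60
  100a + 10b + c = 324
Solving the system yields a = 3, b = 2, c = 4.
So g(n) = 3n^2 + 2n + 4.
Then g(9) = 265.

265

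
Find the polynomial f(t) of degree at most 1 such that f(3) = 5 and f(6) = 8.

f(t) = t + 2

Write f(t) = at + b. Substituting each data point gives a linear system:
  3a + b = 5
  6a + b = 8
Solving the system yields a = 1, b = 2.
So f(t) = t + 2.
Check: f(3) = 5. ✓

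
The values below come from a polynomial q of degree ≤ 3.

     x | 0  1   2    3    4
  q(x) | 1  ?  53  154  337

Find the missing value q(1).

On equispaced nodes a degree-3 polynomial has vanishing fourth forward difference, so
  q(0) - 4·q(1) + 6·q(2) - 4·q(3) + q(4) = 0.
Substituting the known values and solving for q(1):
  -4·q(1) = -40
  q(1) = 10.

10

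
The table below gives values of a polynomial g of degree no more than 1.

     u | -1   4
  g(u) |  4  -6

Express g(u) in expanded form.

Write g(u) = au + b. Substituting each data point gives a linear system:
  -a + b = 4
  4a + b = -6
Solving the system yields a = -2, b = 2.
So g(u) = -2u + 2.
Check: g(-1) = 4. ✓

g(u) = -2u + 2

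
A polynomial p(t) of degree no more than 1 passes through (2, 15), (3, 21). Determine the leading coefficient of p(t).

6

Write p(t) = at + b. Substituting each data point gives a linear system:
  2a + b = 15
  3a + b = 21
Solving the system yields a = 6, b = 3.
So p(t) = 6t + 3.
The leading coefficient is 6.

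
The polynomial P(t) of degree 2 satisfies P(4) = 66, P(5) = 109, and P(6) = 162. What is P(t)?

P(t) = 5t^2 - 2t - 6

Write P(t) = at^2 + bt + c. Substituting each data point gives a linear system:
  16a + 4b + c = 66
  25a + 5b + c = 109
  36a + 6b + c = 162
Solving the system yields a = 5, b = -2, c = -6.
So P(t) = 5t^2 - 2t - 6.
Check: P(4) = 66. ✓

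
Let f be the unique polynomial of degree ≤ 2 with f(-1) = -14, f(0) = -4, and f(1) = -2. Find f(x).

f(x) = -4x^2 + 6x - 4

Write f(x) = ax^2 + bx + c. Substituting each data point gives a linear system:
  a - b + c = -14
  c = -4
  a + b + c = -2
Solving the system yields a = -4, b = 6, c = -4.
So f(x) = -4x^2 + 6x - 4.
Check: f(1) = -2. ✓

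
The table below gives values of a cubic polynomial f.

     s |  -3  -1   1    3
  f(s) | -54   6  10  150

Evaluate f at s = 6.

1035

Using the Lagrange interpolation formula with nodes -3, -1, 1, 3:
  L_0(s) = (s + 1)(s - 1)(s - 3) / -48
  L_1(s) = (s + 3)(s - 1)(s - 3) / 16
  L_2(s) = (s + 3)(s + 1)(s - 3) / -16
  L_3(s) = (s + 3)(s + 1)(s - 1) / 48
Then f(s) = -54·L_0(s) + 6·L_1(s) + 10·L_2(s) + 150·L_3(s).
Expanding and collecting terms gives f(s) = 4s^3 + 5s^2 - 2s + 3.
Evaluating at s = 6: f(6) = 1035.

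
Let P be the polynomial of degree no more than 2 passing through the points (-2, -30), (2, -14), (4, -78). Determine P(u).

P(u) = -6u^2 + 4u + 2

Using the Lagrange interpolation formula with nodes -2, 2, 4:
  L_0(u) = (u - 2)(u - 4) / 24
  L_1(u) = (u + 2)(u - 4) / -8
  L_2(u) = (u + 2)(u - 2) / 12
Then P(u) = -30·L_0(u) - 14·L_1(u) - 78·L_2(u).
Expanding and collecting terms gives P(u) = -6u^2 + 4u + 2.
Check: P(2) = -14. ✓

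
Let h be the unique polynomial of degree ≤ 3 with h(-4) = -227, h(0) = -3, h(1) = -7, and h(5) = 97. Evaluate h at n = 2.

-11

Write h(n) = an^3 + bn^2 + cn + d. Substituting each data point gives a linear system:
  -64a + 16b - 4c + d = -227
  d = -3
  a + b + c + d = -7
  125a + 25b + 5c + d = 97
Solving the system yields a = 2, b = -6, c = 0, d = -3.
So h(n) = 2n^3 - 6n^2 - 3.
Then h(2) = -11.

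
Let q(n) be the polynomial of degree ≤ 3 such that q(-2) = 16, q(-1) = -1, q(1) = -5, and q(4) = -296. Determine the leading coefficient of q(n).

Write q(n) = an^3 + bn^2 + cn + d. Substituting each data point gives a linear system:
  -8a + 4b - 2c + d = 16
  -a + b - c + d = -1
  a + b + c + d = -5
  64a + 16b + 4c + d = -296
Solving the system yields a = -4, b = -3, c = 2, d = 0.
So q(n) = -4n^3 - 3n^2 + 2n.
The leading coefficient is -4.

-4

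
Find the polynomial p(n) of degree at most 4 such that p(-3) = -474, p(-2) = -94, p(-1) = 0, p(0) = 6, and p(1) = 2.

Using the Lagrange interpolation formula with nodes -3, -2, -1, 0, 1:
  L_0(n) = (n + 2)(n + 1)n(n - 1) / 24
  L_1(n) = (n + 3)(n + 1)n(n - 1) / -6
  L_2(n) = (n + 3)(n + 2)n(n - 1) / 4
  L_3(n) = (n + 3)(n + 2)(n + 1)(n - 1) / -6
  L_4(n) = (n + 3)(n + 2)(n + 1)n / 24
Then p(n) = -474·L_0(n) - 94·L_1(n) + 0·L_2(n) + 6·L_3(n) + 2·L_4(n).
Expanding and collecting terms gives p(n) = -5n^4 + 3n^3 - 2n + 6.
Check: p(1) = 2. ✓

p(n) = -5n^4 + 3n^3 - 2n + 6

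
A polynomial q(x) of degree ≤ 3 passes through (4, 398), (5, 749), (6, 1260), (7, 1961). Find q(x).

q(x) = 5x^3 + 5x^2 + x - 6

Using the Lagrange interpolation formula with nodes 4, 5, 6, 7:
  L_0(x) = (x - 5)(x - 6)(x - 7) / -6
  L_1(x) = (x - 4)(x - 6)(x - 7) / 2
  L_2(x) = (x - 4)(x - 5)(x - 7) / -2
  L_3(x) = (x - 4)(x - 5)(x - 6) / 6
Then q(x) = 398·L_0(x) + 749·L_1(x) + 1260·L_2(x) + 1961·L_3(x).
Expanding and collecting terms gives q(x) = 5x^3 + 5x^2 + x - 6.
Check: q(7) = 1961. ✓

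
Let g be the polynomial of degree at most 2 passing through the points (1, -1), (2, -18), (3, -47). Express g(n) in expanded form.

g(n) = -6n^2 + n + 4

Write g(n) = an^2 + bn + c. Substituting each data point gives a linear system:
  a + b + c = -1
  4a + 2b + c = -18
  9a + 3b + c = -47
Solving the system yields a = -6, b = 1, c = 4.
So g(n) = -6n^2 + n + 4.
Check: g(1) = -1. ✓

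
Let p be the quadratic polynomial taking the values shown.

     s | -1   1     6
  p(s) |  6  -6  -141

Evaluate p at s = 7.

Using the Lagrange interpolation formula with nodes -1, 1, 6:
  L_0(s) = (s - 1)(s - 6) / 14
  L_1(s) = (s + 1)(s - 6) / -10
  L_2(s) = (s + 1)(s - 1) / 35
Then p(s) = 6·L_0(s) - 6·L_1(s) - 141·L_2(s).
Expanding and collecting terms gives p(s) = -3s^2 - 6s + 3.
Evaluating at s = 7: p(7) = -186.

-186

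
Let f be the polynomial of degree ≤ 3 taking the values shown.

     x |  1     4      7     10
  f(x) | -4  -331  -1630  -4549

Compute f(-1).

-6

Using the Lagrange interpolation formula with nodes 1, 4, 7, 10:
  L_0(x) = (x - 4)(x - 7)(x - 10) / -162
  L_1(x) = (x - 1)(x - 7)(x - 10) / 54
  L_2(x) = (x - 1)(x - 4)(x - 10) / -54
  L_3(x) = (x - 1)(x - 4)(x - 7) / 162
Then f(x) = -4·L_0(x) - 331·L_1(x) - 1630·L_2(x) - 4549·L_3(x).
Expanding and collecting terms gives f(x) = -4x^3 - 6x^2 + 5x + 1.
Evaluating at x = -1: f(-1) = -6.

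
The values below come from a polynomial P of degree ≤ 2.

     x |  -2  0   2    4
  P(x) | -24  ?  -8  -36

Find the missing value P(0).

On equispaced nodes a degree-2 polynomial has vanishing third forward difference, so
  - P(-2) + 3·P(0) - 3·P(2) + P(4) = 0.
Substituting the known values and solving for P(0):
  3·P(0) = -12
  P(0) = -4.

-4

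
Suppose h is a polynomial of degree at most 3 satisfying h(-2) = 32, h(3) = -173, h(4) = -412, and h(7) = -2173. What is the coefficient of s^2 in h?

-3

Write h(s) = as^3 + bs^2 + cs + d. Substituting each data point gives a linear system:
  -8a + 4b - 2c + d = 32
  27a + 9b + 3c + d = -173
  64a + 16b + 4c + d = -412
  343a + 49b + 7c + d = -2173
Solving the system yields a = -6, b = -3, c = 4, d = 4.
So h(s) = -6s^3 - 3s^2 + 4s + 4.
The coefficient of s^2 is -3.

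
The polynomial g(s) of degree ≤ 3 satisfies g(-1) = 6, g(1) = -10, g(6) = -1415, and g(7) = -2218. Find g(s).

g(s) = -6s^3 - 3s^2 - 2s + 1

Write g(s) = as^3 + bs^2 + cs + d. Substituting each data point gives a linear system:
  -a + b - c + d = 6
  a + b + c + d = -10
  216a + 36b + 6c + d = -1415
  343a + 49b + 7c + d = -2218
Solving the system yields a = -6, b = -3, c = -2, d = 1.
So g(s) = -6s³ - 3s² - 2s + 1.
Check: g(1) = -10. ✓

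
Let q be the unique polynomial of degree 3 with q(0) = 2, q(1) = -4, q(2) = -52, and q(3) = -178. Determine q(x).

Write q(x) = ax^3 + bx^2 + cx + d. Substituting each data point gives a linear system:
  d = 2
  a + b + c + d = -4
  8a + 4b + 2c + d = -52
  27a + 9b + 3c + d = -178
Solving the system yields a = -6, b = -3, c = 3, d = 2.
So q(x) = -6x^3 - 3x^2 + 3x + 2.
Check: q(1) = -4. ✓

q(x) = -6x^3 - 3x^2 + 3x + 2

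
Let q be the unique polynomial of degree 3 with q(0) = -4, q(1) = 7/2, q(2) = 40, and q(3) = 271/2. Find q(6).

1076

Write q(u) = au^3 + bu^2 + cu + d. Substituting each data point gives a linear system:
  d = -4
  a + b + c + d = 7/2
  8a + 4b + 2c + d = 40
  27a + 9b + 3c + d = 271/2
Solving the system yields a = 5, b = -1/2, c = 3, d = -4.
So q(u) = 5u^3 - (1/2)u^2 + 3u - 4.
Then q(6) = 1076.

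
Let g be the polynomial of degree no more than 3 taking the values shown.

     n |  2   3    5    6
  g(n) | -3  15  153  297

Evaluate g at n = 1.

Using the Lagrange interpolation formula with nodes 2, 3, 5, 6:
  L_0(n) = (n - 3)(n - 5)(n - 6) / -12
  L_1(n) = (n - 2)(n - 5)(n - 6) / 6
  L_2(n) = (n - 2)(n - 3)(n - 6) / -6
  L_3(n) = (n - 2)(n - 3)(n - 5) / 12
Then g(n) = -3·L_0(n) + 15·L_1(n) + 153·L_2(n) + 297·L_3(n).
Expanding and collecting terms gives g(n) = 2n^3 - 3n^2 - 5n + 3.
Evaluating at n = 1: g(1) = -3.

-3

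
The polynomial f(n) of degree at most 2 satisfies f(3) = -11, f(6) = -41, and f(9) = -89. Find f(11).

-131

Write f(n) = an^2 + bn + c. Substituting each data point gives a linear system:
  9a + 3b + c = -11
  36a + 6b + c = -41
  81a + 9b + c = -89
Solving the system yields a = -1, b = -1, c = 1.
So f(n) = -n^2 - n + 1.
Then f(11) = -131.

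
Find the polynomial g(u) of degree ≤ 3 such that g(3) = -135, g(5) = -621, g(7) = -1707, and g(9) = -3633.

g(u) = -5u^3 + 2u - 6

Write g(u) = au^3 + bu^2 + cu + d. Substituting each data point gives a linear system:
  27a + 9b + 3c + d = -135
  125a + 25b + 5c + d = -621
  343a + 49b + 7c + d = -1707
  729a + 81b + 9c + d = -3633
Solving the system yields a = -5, b = 0, c = 2, d = -6.
So g(u) = -5u³ + 2u - 6.
Check: g(5) = -621. ✓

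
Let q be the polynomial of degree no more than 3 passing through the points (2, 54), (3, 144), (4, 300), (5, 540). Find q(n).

Using the Lagrange interpolation formula with nodes 2, 3, 4, 5:
  L_0(n) = (n - 3)(n - 4)(n - 5) / -6
  L_1(n) = (n - 2)(n - 4)(n - 5) / 2
  L_2(n) = (n - 2)(n - 3)(n - 5) / -2
  L_3(n) = (n - 2)(n - 3)(n - 4) / 6
Then q(n) = 54·L_0(n) + 144·L_1(n) + 300·L_2(n) + 540·L_3(n).
Expanding and collecting terms gives q(n) = 3n^3 + 6n^2 + 3n.
Check: q(5) = 540. ✓

q(n) = 3n^3 + 6n^2 + 3n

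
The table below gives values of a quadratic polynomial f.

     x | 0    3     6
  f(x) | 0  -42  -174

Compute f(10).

-490

Write f(x) = ax^2 + bx + c. Substituting each data point gives a linear system:
  c = 0
  9a + 3b + c = -42
  36a + 6b + c = -174
Solving the system yields a = -5, b = 1, c = 0.
So f(x) = -5x² + x.
Then f(10) = -490.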